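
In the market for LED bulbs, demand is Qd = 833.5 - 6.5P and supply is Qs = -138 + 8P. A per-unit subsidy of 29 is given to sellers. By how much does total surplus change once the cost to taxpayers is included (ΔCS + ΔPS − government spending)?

Pre-subsidy: 833.5 - 6.5P = -138 + 8P gives P* = 67, Q* = 398.
With the subsidy, sellers receive Ps = Pb + 29 for each unit, where Pb is the price buyers pay.
Supply in terms of Pb becomes Qs = -138 + 8(Pb + 29) = 94 + 8Pb. Setting this equal to demand: 833.5 - 6.5Pb = 94 + 8Pb, so Pb = 51.
Sellers receive Ps = 51 + 29 = 80; Q' = 833.5 − 6.5·51 = 502.
ΔCS = ½(398 + 502)(67 − 51) = 7200; ΔPS = ½(398 + 502)(80 − 67) = 5850.
Government spending = 29 × 502 = 14558.
Net change = 7200 + 5850 − 14558 = -1508. The loss equals the DWL triangle ½·29·104.

Net change in total surplus = -1508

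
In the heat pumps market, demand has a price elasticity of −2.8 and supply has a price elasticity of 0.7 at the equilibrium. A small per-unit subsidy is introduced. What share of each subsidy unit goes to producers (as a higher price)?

For a small subsidy around the equilibrium, the benefit split depends on the relative slopes, which at a point are proportional to the elasticities.
Buyer share = εs/(εs + |εd|) = 0.7/(0.7 + 2.8) = 0.2; seller share = |εd|/(εs + |εd|) = 0.8.
So producers capture 0.8 of the subsidy.

Producer share = 0.8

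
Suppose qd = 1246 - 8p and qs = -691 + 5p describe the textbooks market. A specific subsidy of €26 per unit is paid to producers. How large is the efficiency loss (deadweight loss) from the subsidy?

Pre-subsidy: 1246 - 8p = -691 + 5p gives p* = 149, q* = 54.
With the subsidy, sellers receive ps = pb + 26 for each unit, where pb is the price buyers pay.
Supply in terms of pb becomes qs = -691 + 5(pb + 26) = -561 + 5pb. Setting this equal to demand: 1246 - 8pb = -561 + 5pb, so pb = 139.
Sellers receive ps = 139 + 26 = 165; q' = 1246 − 8·139 = 134.
The subsidy expands output by 134 − 54 = 80 past the efficient level; on those units the gap between marginal cost and willingness to pay runs from 0 up to 26.
DWL = ½ × 26 × 80 = 1040.

Deadweight loss = €1040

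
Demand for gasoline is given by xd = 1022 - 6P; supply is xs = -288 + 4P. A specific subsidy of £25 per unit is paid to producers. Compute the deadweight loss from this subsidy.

Deadweight loss = £750

Pre-subsidy: 1022 - 6P = -288 + 4P gives P* = 131, x* = 236.
With the subsidy, sellers receive Ps = Pb + 25 for each unit, where Pb is the price buyers pay.
Supply in terms of Pb becomes xs = -288 + 4(Pb + 25) = -188 + 4Pb. Setting this equal to demand: 1022 - 6Pb = -188 + 4Pb, so Pb = 121.
Sellers receive Ps = 121 + 25 = 146; x' = 1022 − 6·121 = 296.
The subsidy expands output by 296 − 236 = 60 past the efficient level; on those units the gap between marginal cost and willingness to pay runs from 0 up to 25.
DWL = ½ × 25 × 60 = 750.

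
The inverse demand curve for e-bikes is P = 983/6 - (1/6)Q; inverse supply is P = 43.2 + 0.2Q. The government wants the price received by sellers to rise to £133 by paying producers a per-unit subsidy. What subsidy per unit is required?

At a seller price of 133, quantity supplied is -216 + 5·133 = 449.
Buyers absorb 449 only when they pay Pb = 983/6 − (1/6)·449 = 89.
s = Ps − Pb = 133 − 89 = 44.

Required subsidy s = £44 per unit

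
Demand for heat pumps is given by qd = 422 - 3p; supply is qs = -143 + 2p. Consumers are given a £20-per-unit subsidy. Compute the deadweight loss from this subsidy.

Pre-subsidy: 422 - 3p = -143 + 2p gives p* = 113, q* = 83.
With the rebate, buyers effectively pay pb = ps − 20, where ps is the price sellers receive.
Demand in terms of ps becomes qd = 422 − 3(ps − 20) = 482 - 3ps. Setting this equal to supply: 482 - 3ps = -143 + 2ps, so ps = 125.
Buyers pay pb = 125 − 20 = 105; q' = -143 + 2·125 = 107.
The subsidy expands output by 107 − 83 = 24 past the efficient level; on those units the gap between marginal cost and willingness to pay runs from 0 up to 20.
DWL = ½ × 20 × 24 = 240.

Deadweight loss = £240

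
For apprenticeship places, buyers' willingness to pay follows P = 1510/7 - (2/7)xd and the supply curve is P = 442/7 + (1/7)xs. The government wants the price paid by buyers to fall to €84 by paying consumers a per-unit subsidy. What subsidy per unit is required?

At a buyer price of 84, quantity demanded is 755 − 3.5·84 = 461.
Sellers supply 461 only when they receive Ps = 442/7 + (1/7)·461 = 129.
s = Ps − Pb = 129 − 84 = 45.

Required subsidy s = €45 per unit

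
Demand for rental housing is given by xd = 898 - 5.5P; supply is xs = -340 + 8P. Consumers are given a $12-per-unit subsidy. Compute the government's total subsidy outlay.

Government cost = 46736/9

Pre-subsidy: 898 - 5.5P = -340 + 8P gives P* = 2476/27, x* = 10628/27.
With the rebate, buyers effectively pay Pb = Ps − 12, where Ps is the price sellers receive.
Demand in terms of Ps becomes xd = 898 − 5.5(Ps − 12) = 964 - 5.5Ps. Setting this equal to supply: 964 - 5.5Ps = -340 + 8Ps, so Ps = 2608/27.
Buyers pay Pb = 2608/27 − 12 = 2284/27; x' = -340 + 8·(2608/27) = 11684/27.
Government outlay = subsidy × quantity = 12 × 11684/27 = 46736/9.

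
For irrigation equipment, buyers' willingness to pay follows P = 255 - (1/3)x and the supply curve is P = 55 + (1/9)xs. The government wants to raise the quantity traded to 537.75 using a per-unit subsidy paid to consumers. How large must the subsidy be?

Required subsidy s = 39 per unit

At x = 537.75, from the demand curve buyers pay Pb = 255 − (1/3)·537.75 = 75.75; from the supply curve sellers need Ps = 55 + (1/9)·537.75 = 114.75.
The subsidy must fill the gap: s = Ps − Pb = 114.75 − 75.75 = 39.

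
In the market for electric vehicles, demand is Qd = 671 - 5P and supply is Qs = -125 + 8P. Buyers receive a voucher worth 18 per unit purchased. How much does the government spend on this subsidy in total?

Pre-subsidy: 671 - 5P = -125 + 8P gives P* = 796/13, Q* = 4743/13.
With the rebate, buyers effectively pay Pb = Ps − 18, where Ps is the price sellers receive.
Demand in terms of Ps becomes Qd = 671 − 5(Ps − 18) = 761 - 5Ps. Setting this equal to supply: 761 - 5Ps = -125 + 8Ps, so Ps = 886/13.
Buyers pay Pb = 886/13 − 18 = 652/13; Q' = -125 + 8·(886/13) = 5463/13.
Government outlay = subsidy × quantity = 18 × 5463/13 = 98334/13.

Government cost = 98334/13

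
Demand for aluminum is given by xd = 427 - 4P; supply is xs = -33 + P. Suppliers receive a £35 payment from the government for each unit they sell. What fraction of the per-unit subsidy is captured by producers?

Pre-subsidy: 427 - 4P = -33 + P gives P* = 92, x* = 59.
With the subsidy, sellers receive Ps = Pb + 35 for each unit, where Pb is the price buyers pay.
Supply in terms of Pb becomes xs = -33 + 1(Pb + 35) = 2 + Pb. Setting this equal to demand: 427 - 4Pb = 2 + Pb, so Pb = 85.
Sellers receive Ps = 85 + 35 = 120; x' = 427 − 4·85 = 87.
Buyers' price falls by P* − Pb = 92 − 85 = 7; sellers' price rises by Ps − P* = 120 − 92 = 28.
So producers capture 28/35 = 0.8 of each unit of subsidy.

Producer share = 0.8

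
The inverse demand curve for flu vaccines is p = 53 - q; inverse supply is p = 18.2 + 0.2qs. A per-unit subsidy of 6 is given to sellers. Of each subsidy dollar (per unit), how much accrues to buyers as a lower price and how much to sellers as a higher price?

Pre-subsidy: 53 - q = 18.2 + 0.2q gives q* = 29 and p* = 24.
With the subsidy, sellers receive ps = pb + 6 for each unit, where pb is the price buyers pay.
On the curves, pb = 53 - q and ps = 18.2 + 0.2q; the wedge ps − pb = 6 gives 18.2 + 0.2q − (53 - q) = 6, so q' = 34.
Then pb = 53 − 1·34 = 19 and ps = 18.2 + 0.2·34 = 25.
Buyers' price falls by p* − pb = 24 − 19 = 5; sellers' price rises by ps − p* = 25 − 24 = 1.

Buyers gain 5 per unit; sellers gain 1 per unit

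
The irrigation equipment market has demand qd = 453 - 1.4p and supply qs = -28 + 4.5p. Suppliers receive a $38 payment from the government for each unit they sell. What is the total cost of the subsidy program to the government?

Government cost = 850706/59

Pre-subsidy: 453 - 1.4p = -28 + 4.5p gives p* = 4810/59, q* = 19993/59.
With the subsidy, sellers receive ps = pb + 38 for each unit, where pb is the price buyers pay.
Supply in terms of pb becomes qs = -28 + 4.5(pb + 38) = 143 + 4.5pb. Setting this equal to demand: 453 - 1.4pb = 143 + 4.5pb, so pb = 3100/59.
Sellers receive ps = 3100/59 + 38 = 5342/59; q' = 453 − 1.4·(3100/59) = 22387/59.
Government outlay = subsidy × quantity = 38 × 22387/59 = 850706/59.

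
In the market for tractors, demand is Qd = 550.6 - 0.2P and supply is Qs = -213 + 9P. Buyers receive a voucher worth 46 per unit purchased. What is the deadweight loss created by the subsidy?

Deadweight loss = 207

Pre-subsidy: 550.6 - 0.2P = -213 + 9P gives P* = 83, Q* = 534.
With the rebate, buyers effectively pay Pb = Ps − 46, where Ps is the price sellers receive.
Demand in terms of Ps becomes Qd = 550.6 − 0.2(Ps − 46) = 559.8 - 0.2Ps. Setting this equal to supply: 559.8 - 0.2Ps = -213 + 9Ps, so Ps = 84.
Buyers pay Pb = 84 − 46 = 38; Q' = -213 + 9·84 = 543.
The subsidy expands output by 543 − 534 = 9 past the efficient level; on those units the gap between marginal cost and willingness to pay runs from 0 up to 46.
DWL = ½ × 46 × 9 = 207.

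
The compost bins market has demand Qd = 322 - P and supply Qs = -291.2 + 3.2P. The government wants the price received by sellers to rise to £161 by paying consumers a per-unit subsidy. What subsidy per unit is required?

At a seller price of 161, quantity supplied is -291.2 + 3.2·161 = 224.
Buyers absorb 224 only when they pay Pb with 322 − 1·Pb = 224, i.e. Pb = 98.
s = Ps − Pb = 161 − 98 = 63.

Required subsidy s = £63 per unit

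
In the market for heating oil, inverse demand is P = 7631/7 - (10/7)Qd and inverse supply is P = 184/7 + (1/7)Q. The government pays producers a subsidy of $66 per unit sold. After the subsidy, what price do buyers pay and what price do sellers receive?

Pre-subsidy: 7631/7 - (10/7)Q = 184/7 + (1/7)Q gives Q* = 677 and P* = 123.
With the subsidy, sellers receive Ps = Pb + 66 for each unit, where Pb is the price buyers pay.
On the curves, Pb = 7631/7 - (10/7)Q and Ps = 184/7 + (1/7)Q; the wedge Ps − Pb = 66 gives 184/7 + (1/7)Q − (7631/7 - (10/7)Q) = 66, so Q' = 719.
Then Pb = 7631/7 − (10/7)·719 = 63 and Ps = 184/7 + (1/7)·719 = 129.

Buyers pay $63; sellers receive $129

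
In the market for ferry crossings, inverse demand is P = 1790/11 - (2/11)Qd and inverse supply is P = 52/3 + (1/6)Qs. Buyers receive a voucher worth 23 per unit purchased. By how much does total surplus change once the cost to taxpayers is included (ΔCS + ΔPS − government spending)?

Pre-subsidy: 1790/11 - (2/11)Q = 52/3 + (1/6)Q gives Q* = 9596/23 and P* = 1998/23.
With the rebate, buyers effectively pay Pb = Ps − 23, where Ps is the price sellers receive.
On the curves, Pb = 1790/11 - (2/11)Q and Ps = 52/3 + (1/6)Q; the wedge Ps − Pb = 23 gives 52/3 + (1/6)Q − (1790/11 - (2/11)Q) = 23, so Q' = 11114/23.
Then Pb = 1790/11 − (2/11)·(11114/23) = 1722/23 and Ps = 52/3 + (1/6)·(11114/23) = 2251/23.
ΔCS = ½(9596/23 + 11114/23)(1998/23 − 1722/23) = 124260/23; ΔPS = ½(9596/23 + 11114/23)(2251/23 − 1998/23) = 113905/23.
Government spending = 23 × 11114/23 = 11114.
Net change = 124260/23 + 113905/23 − 11114 = -759. The loss equals the DWL triangle ½·23·66.

Net change in total surplus = -759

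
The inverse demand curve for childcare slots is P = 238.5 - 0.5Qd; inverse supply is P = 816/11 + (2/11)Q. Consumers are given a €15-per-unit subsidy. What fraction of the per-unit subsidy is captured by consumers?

Consumer share = 11/15

Pre-subsidy: 238.5 - 0.5Q = 816/11 + (2/11)Q gives Q* = 241 and P* = 118.
With the rebate, buyers effectively pay Pb = Ps − 15, where Ps is the price sellers receive.
On the curves, Pb = 238.5 - 0.5Q and Ps = 816/11 + (2/11)Q; the wedge Ps − Pb = 15 gives 816/11 + (2/11)Q − (238.5 - 0.5Q) = 15, so Q' = 263.
Then Pb = 238.5 − 0.5·263 = 107 and Ps = 816/11 + (2/11)·263 = 122.
Buyers' price falls by P* − Pb = 118 − 107 = 11; sellers' price rises by Ps − P* = 122 − 118 = 4.
So consumers capture 11/15 = 11/15 of each unit of subsidy.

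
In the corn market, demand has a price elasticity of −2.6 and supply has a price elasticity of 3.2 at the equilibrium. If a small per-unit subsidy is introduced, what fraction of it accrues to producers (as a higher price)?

Producer share = 13/29

For a small subsidy around the equilibrium, the benefit split depends on the relative slopes, which at a point are proportional to the elasticities.
Buyer share = εs/(εs + |εd|) = 3.2/(3.2 + 2.6) = 16/29; seller share = |εd|/(εs + |εd|) = 13/29.
So producers capture 13/29 of the subsidy.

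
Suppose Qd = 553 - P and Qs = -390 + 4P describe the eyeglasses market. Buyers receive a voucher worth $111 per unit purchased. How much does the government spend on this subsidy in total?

Pre-subsidy: 553 - P = -390 + 4P gives P* = 188.6, Q* = 364.4.
With the rebate, buyers effectively pay Pb = Ps − 111, where Ps is the price sellers receive.
Demand in terms of Ps becomes Qd = 553 − 1(Ps − 111) = 664 - Ps. Setting this equal to supply: 664 - Ps = -390 + 4Ps, so Ps = 210.8.
Buyers pay Pb = 210.8 − 111 = 99.8; Q' = -390 + 4·210.8 = 453.2.
Government outlay = subsidy × quantity = 111 × 453.2 = 50305.2.

Government cost = $50305.2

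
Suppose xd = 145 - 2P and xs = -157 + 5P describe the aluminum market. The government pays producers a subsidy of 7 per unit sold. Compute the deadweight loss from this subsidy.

Pre-subsidy: 145 - 2P = -157 + 5P gives P* = 302/7, x* = 411/7.
With the subsidy, sellers receive Ps = Pb + 7 for each unit, where Pb is the price buyers pay.
Supply in terms of Pb becomes xs = -157 + 5(Pb + 7) = -122 + 5Pb. Setting this equal to demand: 145 - 2Pb = -122 + 5Pb, so Pb = 267/7.
Sellers receive Ps = 267/7 + 7 = 316/7; x' = 145 − 2·(267/7) = 481/7.
The subsidy expands output by 481/7 − 411/7 = 10 past the efficient level; on those units the gap between marginal cost and willingness to pay runs from 0 up to 7.
DWL = ½ × 7 × 10 = 35.

Deadweight loss = 35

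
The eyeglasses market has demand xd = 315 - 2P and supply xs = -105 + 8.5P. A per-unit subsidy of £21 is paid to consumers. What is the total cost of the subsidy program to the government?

Pre-subsidy: 315 - 2P = -105 + 8.5P gives P* = 40, x* = 235.
With the rebate, buyers effectively pay Pb = Ps − 21, where Ps is the price sellers receive.
Demand in terms of Ps becomes xd = 315 − 2(Ps − 21) = 357 - 2Ps. Setting this equal to supply: 357 - 2Ps = -105 + 8.5Ps, so Ps = 44.
Buyers pay Pb = 44 − 21 = 23; x' = -105 + 8.5·44 = 269.
Government outlay = subsidy × quantity = 21 × 269 = 5649.

Government cost = £5649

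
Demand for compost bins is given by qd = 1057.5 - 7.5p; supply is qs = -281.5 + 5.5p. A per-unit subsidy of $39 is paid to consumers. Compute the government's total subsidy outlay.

Pre-subsidy: 1057.5 - 7.5p = -281.5 + 5.5p gives p* = 103, q* = 285.
With the rebate, buyers effectively pay pb = ps − 39, where ps is the price sellers receive.
Demand in terms of ps becomes qd = 1057.5 − 7.5(ps − 39) = 1350 - 7.5ps. Setting this equal to supply: 1350 - 7.5ps = -281.5 + 5.5ps, so ps = 125.5.
Buyers pay pb = 125.5 − 39 = 86.5; q' = -281.5 + 5.5·125.5 = 408.75.
Government outlay = subsidy × quantity = 39 × 408.75 = 15941.25.

Government cost = $15941.25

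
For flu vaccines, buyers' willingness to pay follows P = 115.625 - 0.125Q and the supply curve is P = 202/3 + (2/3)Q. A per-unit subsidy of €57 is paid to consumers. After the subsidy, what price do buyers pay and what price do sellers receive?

Buyers pay €99; sellers receive €156

Pre-subsidy: 115.625 - 0.125Q = 202/3 + (2/3)Q gives Q* = 61 and P* = 108.
With the rebate, buyers effectively pay Pb = Ps − 57, where Ps is the price sellers receive.
On the curves, Pb = 115.625 - 0.125Q and Ps = 202/3 + (2/3)Q; the wedge Ps − Pb = 57 gives 202/3 + (2/3)Q − (115.625 - 0.125Q) = 57, so Q' = 133.
Then Pb = 115.625 − 0.125·133 = 99 and Ps = 202/3 + (2/3)·133 = 156.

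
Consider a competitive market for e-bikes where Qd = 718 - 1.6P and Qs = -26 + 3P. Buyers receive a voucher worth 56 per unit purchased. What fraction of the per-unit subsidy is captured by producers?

Producer share = 8/23

Pre-subsidy: 718 - 1.6P = -26 + 3P gives P* = 3720/23, Q* = 10562/23.
With the rebate, buyers effectively pay Pb = Ps − 56, where Ps is the price sellers receive.
Demand in terms of Ps becomes Qd = 718 − 1.6(Ps − 56) = 807.6 - 1.6Ps. Setting this equal to supply: 807.6 - 1.6Ps = -26 + 3Ps, so Ps = 4168/23.
Buyers pay Pb = 4168/23 − 56 = 2880/23; Q' = -26 + 3·(4168/23) = 11906/23.
Buyers' price falls by P* − Pb = 3720/23 − 2880/23 = 840/23; sellers' price rises by Ps − P* = 4168/23 − 3720/23 = 448/23.
So producers capture (448/23)/56 = 8/23 of each unit of subsidy.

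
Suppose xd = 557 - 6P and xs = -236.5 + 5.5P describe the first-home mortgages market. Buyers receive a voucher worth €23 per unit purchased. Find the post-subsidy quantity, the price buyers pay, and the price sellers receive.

x' = 209; buyers pay €58; sellers receive €81

Pre-subsidy: 557 - 6P = -236.5 + 5.5P gives P* = 69, x* = 143.
With the rebate, buyers effectively pay Pb = Ps − 23, where Ps is the price sellers receive.
Demand in terms of Ps becomes xd = 557 − 6(Ps − 23) = 695 - 6Ps. Setting this equal to supply: 695 - 6Ps = -236.5 + 5.5Ps, so Ps = 81.
Buyers pay Pb = 81 − 23 = 58; x' = -236.5 + 5.5·81 = 209.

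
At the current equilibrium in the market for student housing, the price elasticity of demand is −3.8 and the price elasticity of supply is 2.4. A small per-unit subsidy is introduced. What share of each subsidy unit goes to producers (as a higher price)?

Producer share = 19/31

For a small subsidy around the equilibrium, the benefit split depends on the relative slopes, which at a point are proportional to the elasticities.
Buyer share = εs/(εs + |εd|) = 2.4/(2.4 + 3.8) = 12/31; seller share = |εd|/(εs + |εd|) = 19/31.
So producers capture 19/31 of the subsidy.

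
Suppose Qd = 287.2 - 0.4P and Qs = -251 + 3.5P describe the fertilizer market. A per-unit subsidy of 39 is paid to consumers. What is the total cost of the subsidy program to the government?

Pre-subsidy: 287.2 - 0.4P = -251 + 3.5P gives P* = 138, Q* = 232.
With the rebate, buyers effectively pay Pb = Ps − 39, where Ps is the price sellers receive.
Demand in terms of Ps becomes Qd = 287.2 − 0.4(Ps − 39) = 302.8 - 0.4Ps. Setting this equal to supply: 302.8 - 0.4Ps = -251 + 3.5Ps, so Ps = 142.
Buyers pay Pb = 142 − 39 = 103; Q' = -251 + 3.5·142 = 246.
Government outlay = subsidy × quantity = 39 × 246 = 9594.

Government cost = 9594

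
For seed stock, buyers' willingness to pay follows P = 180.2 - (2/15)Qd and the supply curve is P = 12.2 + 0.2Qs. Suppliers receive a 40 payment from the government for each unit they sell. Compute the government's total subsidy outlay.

Government cost = 24960

Pre-subsidy: 180.2 - (2/15)Q = 12.2 + 0.2Q gives Q* = 504 and P* = 113.
With the subsidy, sellers receive Ps = Pb + 40 for each unit, where Pb is the price buyers pay.
On the curves, Pb = 180.2 - (2/15)Q and Ps = 12.2 + 0.2Q; the wedge Ps − Pb = 40 gives 12.2 + 0.2Q − (180.2 - (2/15)Q) = 40, so Q' = 624.
Then Pb = 180.2 − (2/15)·624 = 97 and Ps = 12.2 + 0.2·624 = 137.
Government outlay = subsidy × quantity = 40 × 624 = 24960.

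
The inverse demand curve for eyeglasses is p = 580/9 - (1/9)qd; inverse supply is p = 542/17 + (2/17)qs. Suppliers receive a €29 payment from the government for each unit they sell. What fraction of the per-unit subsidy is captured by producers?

Pre-subsidy: 580/9 - (1/9)q = 542/17 + (2/17)q gives q* = 4982/35 and p* = 1702/35.
With the subsidy, sellers receive ps = pb + 29 for each unit, where pb is the price buyers pay.
On the curves, pb = 580/9 - (1/9)q and ps = 542/17 + (2/17)q; the wedge ps − pb = 29 gives 542/17 + (2/17)q − (580/9 - (1/9)q) = 29, so q' = 9419/35.
Then pb = 580/9 − (1/9)·(9419/35) = 1209/35 and ps = 542/17 + (2/17)·(9419/35) = 2224/35.
Buyers' price falls by p* − pb = 1702/35 − 1209/35 = 493/35; sellers' price rises by ps − p* = 2224/35 − 1702/35 = 522/35.
So producers capture (522/35)/29 = 18/35 of each unit of subsidy.

Producer share = 18/35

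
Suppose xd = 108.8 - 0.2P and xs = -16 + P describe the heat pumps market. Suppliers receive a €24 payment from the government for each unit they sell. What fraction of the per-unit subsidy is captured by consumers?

Consumer share = 5/6

Pre-subsidy: 108.8 - 0.2P = -16 + P gives P* = 104, x* = 88.
With the subsidy, sellers receive Ps = Pb + 24 for each unit, where Pb is the price buyers pay.
Supply in terms of Pb becomes xs = -16 + 1(Pb + 24) = 8 + Pb. Setting this equal to demand: 108.8 - 0.2Pb = 8 + Pb, so Pb = 84.
Sellers receive Ps = 84 + 24 = 108; x' = 108.8 − 0.2·84 = 92.
Buyers' price falls by P* − Pb = 104 − 84 = 20; sellers' price rises by Ps − P* = 108 − 104 = 4.
So consumers capture 20/24 = 5/6 of each unit of subsidy.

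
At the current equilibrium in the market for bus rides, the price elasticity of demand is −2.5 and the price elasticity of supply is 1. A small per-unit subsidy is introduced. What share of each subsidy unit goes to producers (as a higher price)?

For a small subsidy around the equilibrium, the benefit split depends on the relative slopes, which at a point are proportional to the elasticities.
Buyer share = εs/(εs + |εd|) = 1/(1 + 2.5) = 2/7; seller share = |εd|/(εs + |εd|) = 5/7.
So producers capture 5/7 of the subsidy.

Producer share = 5/7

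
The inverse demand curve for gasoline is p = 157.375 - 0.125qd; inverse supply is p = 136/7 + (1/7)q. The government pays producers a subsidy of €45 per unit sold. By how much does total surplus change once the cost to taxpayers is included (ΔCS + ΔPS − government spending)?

Pre-subsidy: 157.375 - 0.125q = 136/7 + (1/7)q gives q* = 515 and p* = 93.
With the subsidy, sellers receive ps = pb + 45 for each unit, where pb is the price buyers pay.
On the curves, pb = 157.375 - 0.125q and ps = 136/7 + (1/7)q; the wedge ps − pb = 45 gives 136/7 + (1/7)q − (157.375 - 0.125q) = 45, so q' = 683.
Then pb = 157.375 − 0.125·683 = 72 and ps = 136/7 + (1/7)·683 = 117.
ΔCS = ½(515 + 683)(93 − 72) = 12579; ΔPS = ½(515 + 683)(117 − 93) = 14376.
Government spending = 45 × 683 = 30735.
Net change = 12579 + 14376 − 30735 = -3780. The loss equals the DWL triangle ½·45·168.

Net change in total surplus = -€3780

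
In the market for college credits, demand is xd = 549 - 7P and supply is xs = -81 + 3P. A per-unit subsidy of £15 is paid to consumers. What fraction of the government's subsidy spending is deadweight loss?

DWL / government spending = 7/62

Pre-subsidy: 549 - 7P = -81 + 3P gives P* = 63, x* = 108.
With the rebate, buyers effectively pay Pb = Ps − 15, where Ps is the price sellers receive.
Demand in terms of Ps becomes xd = 549 − 7(Ps − 15) = 654 - 7Ps. Setting this equal to supply: 654 - 7Ps = -81 + 3Ps, so Ps = 73.5.
Buyers pay Pb = 73.5 − 15 = 58.5; x' = -81 + 3·73.5 = 139.5.
ΔCS = ½(108 + 139.5)(63 − 58.5) = 556.875; ΔPS = ½(108 + 139.5)(73.5 − 63) = 1299.375.
Government spending = 15 × 139.5 = 2092.5.
DWL = ½ × 15 × (139.5 − 108) = 236.25; fraction = 236.25 / 2092.5 = 7/62.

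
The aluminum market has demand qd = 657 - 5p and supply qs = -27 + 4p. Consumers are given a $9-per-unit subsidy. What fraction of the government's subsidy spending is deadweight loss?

DWL / government spending = 10/297

Pre-subsidy: 657 - 5p = -27 + 4p gives p* = 76, q* = 277.
With the rebate, buyers effectively pay pb = ps − 9, where ps is the price sellers receive.
Demand in terms of ps becomes qd = 657 − 5(ps − 9) = 702 - 5ps. Setting this equal to supply: 702 - 5ps = -27 + 4ps, so ps = 81.
Buyers pay pb = 81 − 9 = 72; q' = -27 + 4·81 = 297.
ΔCS = ½(277 + 297)(76 − 72) = 1148; ΔPS = ½(277 + 297)(81 − 76) = 1435.
Government spending = 9 × 297 = 2673.
DWL = ½ × 9 × (297 − 277) = 90; fraction = 90 / 2673 = 10/297.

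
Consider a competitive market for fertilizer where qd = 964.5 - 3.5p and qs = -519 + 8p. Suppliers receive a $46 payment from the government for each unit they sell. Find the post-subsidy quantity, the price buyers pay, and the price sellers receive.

q' = 625; buyers pay $97; sellers receive $143

Pre-subsidy: 964.5 - 3.5p = -519 + 8p gives p* = 129, q* = 513.
With the subsidy, sellers receive ps = pb + 46 for each unit, where pb is the price buyers pay.
Supply in terms of pb becomes qs = -519 + 8(pb + 46) = -151 + 8pb. Setting this equal to demand: 964.5 - 3.5pb = -151 + 8pb, so pb = 97.
Sellers receive ps = 97 + 46 = 143; q' = 964.5 − 3.5·97 = 625.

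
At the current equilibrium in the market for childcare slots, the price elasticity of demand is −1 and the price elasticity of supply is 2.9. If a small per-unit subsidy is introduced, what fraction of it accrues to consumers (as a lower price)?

Consumer share = 29/39

For a small subsidy around the equilibrium, the benefit split depends on the relative slopes, which at a point are proportional to the elasticities.
Buyer share = εs/(εs + |εd|) = 2.9/(2.9 + 1) = 29/39; seller share = |εd|/(εs + |εd|) = 10/39.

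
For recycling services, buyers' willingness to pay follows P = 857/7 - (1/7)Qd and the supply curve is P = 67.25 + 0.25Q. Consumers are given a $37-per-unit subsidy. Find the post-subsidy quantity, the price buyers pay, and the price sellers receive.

Q' = 2581/11; buyers pay 978/11; sellers receive 1385/11

Pre-subsidy: 857/7 - (1/7)Q = 67.25 + 0.25Q gives Q* = 1545/11 and P* = 1126/11.
With the rebate, buyers effectively pay Pb = Ps − 37, where Ps is the price sellers receive.
On the curves, Pb = 857/7 - (1/7)Q and Ps = 67.25 + 0.25Q; the wedge Ps − Pb = 37 gives 67.25 + 0.25Q − (857/7 - (1/7)Q) = 37, so Q' = 2581/11.
Then Pb = 857/7 − (1/7)·(2581/11) = 978/11 and Ps = 67.25 + 0.25·(2581/11) = 1385/11.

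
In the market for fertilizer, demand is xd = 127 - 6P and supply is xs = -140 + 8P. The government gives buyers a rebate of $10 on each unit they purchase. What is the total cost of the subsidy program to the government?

Government cost = 3280/7

Pre-subsidy: 127 - 6P = -140 + 8P gives P* = 267/14, x* = 88/7.
With the rebate, buyers effectively pay Pb = Ps − 10, where Ps is the price sellers receive.
Demand in terms of Ps becomes xd = 127 − 6(Ps − 10) = 187 - 6Ps. Setting this equal to supply: 187 - 6Ps = -140 + 8Ps, so Ps = 327/14.
Buyers pay Pb = 327/14 − 10 = 187/14; x' = -140 + 8·(327/14) = 328/7.
Government outlay = subsidy × quantity = 10 × 328/7 = 3280/7.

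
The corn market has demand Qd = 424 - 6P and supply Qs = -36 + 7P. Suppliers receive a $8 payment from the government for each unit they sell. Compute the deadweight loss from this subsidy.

Pre-subsidy: 424 - 6P = -36 + 7P gives P* = 460/13, Q* = 2752/13.
With the subsidy, sellers receive Ps = Pb + 8 for each unit, where Pb is the price buyers pay.
Supply in terms of Pb becomes Qs = -36 + 7(Pb + 8) = 20 + 7Pb. Setting this equal to demand: 424 - 6Pb = 20 + 7Pb, so Pb = 404/13.
Sellers receive Ps = 404/13 + 8 = 508/13; Q' = 424 − 6·(404/13) = 3088/13.
The subsidy expands output by 3088/13 − 2752/13 = 336/13 past the efficient level; on those units the gap between marginal cost and willingness to pay runs from 0 up to 8.
DWL = ½ × 8 × 336/13 = 1344/13.

Deadweight loss = 1344/13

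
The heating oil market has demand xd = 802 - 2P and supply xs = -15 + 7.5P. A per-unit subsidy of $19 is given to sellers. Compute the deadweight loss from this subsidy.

Pre-subsidy: 802 - 2P = -15 + 7.5P gives P* = 86, x* = 630.
With the subsidy, sellers receive Ps = Pb + 19 for each unit, where Pb is the price buyers pay.
Supply in terms of Pb becomes xs = -15 + 7.5(Pb + 19) = 127.5 + 7.5Pb. Setting this equal to demand: 802 - 2Pb = 127.5 + 7.5Pb, so Pb = 71.
Sellers receive Ps = 71 + 19 = 90; x' = 802 − 2·71 = 660.
The subsidy expands output by 660 − 630 = 30 past the efficient level; on those units the gap between marginal cost and willingness to pay runs from 0 up to 19.
DWL = ½ × 19 × 30 = 285.

Deadweight loss = $285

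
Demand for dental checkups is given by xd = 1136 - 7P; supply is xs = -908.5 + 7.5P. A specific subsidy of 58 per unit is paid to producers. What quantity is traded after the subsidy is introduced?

Pre-subsidy: 1136 - 7P = -908.5 + 7.5P gives P* = 141, x* = 149.
With the subsidy, sellers receive Ps = Pb + 58 for each unit, where Pb is the price buyers pay.
Supply in terms of Pb becomes xs = -908.5 + 7.5(Pb + 58) = -473.5 + 7.5Pb. Setting this equal to demand: 1136 - 7Pb = -473.5 + 7.5Pb, so Pb = 111.
Sellers receive Ps = 111 + 58 = 169; x' = 1136 − 7·111 = 359.

x' = 359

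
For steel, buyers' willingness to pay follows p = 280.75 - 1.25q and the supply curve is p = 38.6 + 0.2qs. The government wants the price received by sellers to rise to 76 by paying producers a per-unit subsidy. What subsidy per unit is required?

At a seller price of 76, quantity supplied is -193 + 5·76 = 187.
Buyers absorb 187 only when they pay pb = 280.75 − 1.25·187 = 47.
s = ps − pb = 76 − 47 = 29.

Required subsidy s = 29 per unit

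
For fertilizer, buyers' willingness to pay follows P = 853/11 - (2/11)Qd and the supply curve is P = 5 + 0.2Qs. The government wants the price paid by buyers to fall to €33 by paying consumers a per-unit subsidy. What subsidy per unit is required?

Required subsidy s = €21 per unit

At a buyer price of 33, quantity demanded is 426.5 − 5.5·33 = 245.
Sellers supply 245 only when they receive Ps = 5 + 0.2·245 = 54.
s = Ps − Pb = 54 − 33 = 21.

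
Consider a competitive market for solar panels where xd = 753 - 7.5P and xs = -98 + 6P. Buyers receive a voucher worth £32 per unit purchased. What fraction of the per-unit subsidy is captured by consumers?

Consumer share = 4/9

Pre-subsidy: 753 - 7.5P = -98 + 6P gives P* = 1702/27, x* = 2522/9.
With the rebate, buyers effectively pay Pb = Ps − 32, where Ps is the price sellers receive.
Demand in terms of Ps becomes xd = 753 − 7.5(Ps − 32) = 993 - 7.5Ps. Setting this equal to supply: 993 - 7.5Ps = -98 + 6Ps, so Ps = 2182/27.
Buyers pay Pb = 2182/27 − 32 = 1318/27; x' = -98 + 6·(2182/27) = 3482/9.
Buyers' price falls by P* − Pb = 1702/27 − 1318/27 = 128/9; sellers' price rises by Ps − P* = 2182/27 − 1702/27 = 160/9.
So consumers capture (128/9)/32 = 4/9 of each unit of subsidy.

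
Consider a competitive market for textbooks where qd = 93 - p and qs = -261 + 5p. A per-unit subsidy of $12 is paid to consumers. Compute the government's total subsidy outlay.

Pre-subsidy: 93 - p = -261 + 5p gives p* = 59, q* = 34.
With the rebate, buyers effectively pay pb = ps − 12, where ps is the price sellers receive.
Demand in terms of ps becomes qd = 93 − 1(ps − 12) = 105 - ps. Setting this equal to supply: 105 - ps = -261 + 5ps, so ps = 61.
Buyers pay pb = 61 − 12 = 49; q' = -261 + 5·61 = 44.
Government outlay = subsidy × quantity = 12 × 44 = 528.

Government cost = $528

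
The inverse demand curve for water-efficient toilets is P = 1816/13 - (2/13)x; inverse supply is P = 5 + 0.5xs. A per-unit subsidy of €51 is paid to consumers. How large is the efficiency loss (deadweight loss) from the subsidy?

Pre-subsidy: 1816/13 - (2/13)x = 5 + 0.5x gives x* = 206 and P* = 108.
With the rebate, buyers effectively pay Pb = Ps − 51, where Ps is the price sellers receive.
On the curves, Pb = 1816/13 - (2/13)x and Ps = 5 + 0.5x; the wedge Ps − Pb = 51 gives 5 + 0.5x − (1816/13 - (2/13)x) = 51, so x' = 284.
Then Pb = 1816/13 − (2/13)·284 = 96 and Ps = 5 + 0.5·284 = 147.
The subsidy expands output by 284 − 206 = 78 past the efficient level; on those units the gap between marginal cost and willingness to pay runs from 0 up to 51.
DWL = ½ × 51 × 78 = 1989.

Deadweight loss = €1989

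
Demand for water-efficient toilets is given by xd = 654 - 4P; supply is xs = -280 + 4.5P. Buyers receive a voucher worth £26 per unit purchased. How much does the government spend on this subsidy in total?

Pre-subsidy: 654 - 4P = -280 + 4.5P gives P* = 1868/17, x* = 3646/17.
With the rebate, buyers effectively pay Pb = Ps − 26, where Ps is the price sellers receive.
Demand in terms of Ps becomes xd = 654 − 4(Ps − 26) = 758 - 4Ps. Setting this equal to supply: 758 - 4Ps = -280 + 4.5Ps, so Ps = 2076/17.
Buyers pay Pb = 2076/17 − 26 = 1634/17; x' = -280 + 4.5·(2076/17) = 4582/17.
Government outlay = subsidy × quantity = 26 × 4582/17 = 119132/17.

Government cost = 119132/17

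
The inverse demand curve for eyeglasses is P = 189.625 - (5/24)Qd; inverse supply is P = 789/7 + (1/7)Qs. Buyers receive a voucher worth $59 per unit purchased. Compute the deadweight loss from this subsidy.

Deadweight loss = $4956

Pre-subsidy: 189.625 - (5/24)Q = 789/7 + (1/7)Q gives Q* = 219 and P* = 144.
With the rebate, buyers effectively pay Pb = Ps − 59, where Ps is the price sellers receive.
On the curves, Pb = 189.625 - (5/24)Q and Ps = 789/7 + (1/7)Q; the wedge Ps − Pb = 59 gives 789/7 + (1/7)Q − (189.625 - (5/24)Q) = 59, so Q' = 387.
Then Pb = 189.625 − (5/24)·387 = 109 and Ps = 789/7 + (1/7)·387 = 168.
The subsidy expands output by 387 − 219 = 168 past the efficient level; on those units the gap between marginal cost and willingness to pay runs from 0 up to 59.
DWL = ½ × 59 × 168 = 4956.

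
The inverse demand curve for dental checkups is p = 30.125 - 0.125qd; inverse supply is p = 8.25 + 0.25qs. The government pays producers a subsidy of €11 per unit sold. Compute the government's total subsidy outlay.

Pre-subsidy: 30.125 - 0.125q = 8.25 + 0.25q gives q* = 175/3 and p* = 137/6.
With the subsidy, sellers receive ps = pb + 11 for each unit, where pb is the price buyers pay.
On the curves, pb = 30.125 - 0.125q and ps = 8.25 + 0.25q; the wedge ps − pb = 11 gives 8.25 + 0.25q − (30.125 - 0.125q) = 11, so q' = 263/3.
Then pb = 30.125 − 0.125·(263/3) = 115/6 and ps = 8.25 + 0.25·(263/3) = 181/6.
Government outlay = subsidy × quantity = 11 × 263/3 = 2893/3.

Government cost = 2893/3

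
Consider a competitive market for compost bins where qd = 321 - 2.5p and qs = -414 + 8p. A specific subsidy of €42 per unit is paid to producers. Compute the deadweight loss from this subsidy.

Pre-subsidy: 321 - 2.5p = -414 + 8p gives p* = 70, q* = 146.
With the subsidy, sellers receive ps = pb + 42 for each unit, where pb is the price buyers pay.
Supply in terms of pb becomes qs = -414 + 8(pb + 42) = -78 + 8pb. Setting this equal to demand: 321 - 2.5pb = -78 + 8pb, so pb = 38.
Sellers receive ps = 38 + 42 = 80; q' = 321 − 2.5·38 = 226.
The subsidy expands output by 226 − 146 = 80 past the efficient level; on those units the gap between marginal cost and willingness to pay runs from 0 up to 42.
DWL = ½ × 42 × 80 = 1680.

Deadweight loss = €1680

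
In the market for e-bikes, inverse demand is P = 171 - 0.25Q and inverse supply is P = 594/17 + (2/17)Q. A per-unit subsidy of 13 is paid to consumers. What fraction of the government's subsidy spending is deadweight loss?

DWL / government spending = 221/5068

Pre-subsidy: 171 - 0.25Q = 594/17 + (2/17)Q gives Q* = 370.08 and P* = 78.48.
With the rebate, buyers effectively pay Pb = Ps − 13, where Ps is the price sellers receive.
On the curves, Pb = 171 - 0.25Q and Ps = 594/17 + (2/17)Q; the wedge Ps − Pb = 13 gives 594/17 + (2/17)Q − (171 - 0.25Q) = 13, so Q' = 405.44.
Then Pb = 171 − 0.25·405.44 = 69.64 and Ps = 594/17 + (2/17)·405.44 = 82.64.
ΔCS = ½(370.08 + 405.44)(78.48 − 69.64) = 3427.7984; ΔPS = ½(370.08 + 405.44)(82.64 − 78.48) = 1613.0816.
Government spending = 13 × 405.44 = 5270.72.
DWL = ½ × 13 × (405.44 − 370.08) = 229.84; fraction = 229.84 / 5270.72 = 221/5068.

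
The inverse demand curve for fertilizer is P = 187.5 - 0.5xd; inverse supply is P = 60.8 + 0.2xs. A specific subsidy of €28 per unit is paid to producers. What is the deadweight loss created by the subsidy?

Deadweight loss = €560

Pre-subsidy: 187.5 - 0.5x = 60.8 + 0.2x gives x* = 181 and P* = 97.
With the subsidy, sellers receive Ps = Pb + 28 for each unit, where Pb is the price buyers pay.
On the curves, Pb = 187.5 - 0.5x and Ps = 60.8 + 0.2x; the wedge Ps − Pb = 28 gives 60.8 + 0.2x − (187.5 - 0.5x) = 28, so x' = 221.
Then Pb = 187.5 − 0.5·221 = 77 and Ps = 60.8 + 0.2·221 = 105.
The subsidy expands output by 221 − 181 = 40 past the efficient level; on those units the gap between marginal cost and willingness to pay runs from 0 up to 28.
DWL = ½ × 28 × 40 = 560.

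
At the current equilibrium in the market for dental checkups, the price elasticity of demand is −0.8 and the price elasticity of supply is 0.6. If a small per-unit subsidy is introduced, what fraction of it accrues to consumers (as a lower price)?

For a small subsidy around the equilibrium, the benefit split depends on the relative slopes, which at a point are proportional to the elasticities.
Buyer share = εs/(εs + |εd|) = 0.6/(0.6 + 0.8) = 3/7; seller share = |εd|/(εs + |εd|) = 4/7.

Consumer share = 3/7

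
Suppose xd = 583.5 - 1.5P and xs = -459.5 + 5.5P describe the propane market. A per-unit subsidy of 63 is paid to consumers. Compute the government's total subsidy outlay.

Government cost = 27357.75

Pre-subsidy: 583.5 - 1.5P = -459.5 + 5.5P gives P* = 149, x* = 360.
With the rebate, buyers effectively pay Pb = Ps − 63, where Ps is the price sellers receive.
Demand in terms of Ps becomes xd = 583.5 − 1.5(Ps − 63) = 678 - 1.5Ps. Setting this equal to supply: 678 - 1.5Ps = -459.5 + 5.5Ps, so Ps = 162.5.
Buyers pay Pb = 162.5 − 63 = 99.5; x' = -459.5 + 5.5·162.5 = 434.25.
Government outlay = subsidy × quantity = 63 × 434.25 = 27357.75.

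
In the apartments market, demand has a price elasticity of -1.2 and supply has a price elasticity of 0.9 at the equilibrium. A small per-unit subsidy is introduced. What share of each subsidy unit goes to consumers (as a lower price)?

For a small subsidy around the equilibrium, the benefit split depends on the relative slopes, which at a point are proportional to the elasticities.
Buyer share = εs/(εs + |εd|) = 0.9/(0.9 + 1.2) = 3/7; seller share = |εd|/(εs + |εd|) = 4/7.

Consumer share = 3/7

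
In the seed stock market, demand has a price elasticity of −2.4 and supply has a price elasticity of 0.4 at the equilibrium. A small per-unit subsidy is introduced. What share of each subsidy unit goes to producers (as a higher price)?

Producer share = 6/7

For a small subsidy around the equilibrium, the benefit split depends on the relative slopes, which at a point are proportional to the elasticities.
Buyer share = εs/(εs + |εd|) = 0.4/(0.4 + 2.4) = 1/7; seller share = |εd|/(εs + |εd|) = 6/7.
So producers capture 6/7 of the subsidy.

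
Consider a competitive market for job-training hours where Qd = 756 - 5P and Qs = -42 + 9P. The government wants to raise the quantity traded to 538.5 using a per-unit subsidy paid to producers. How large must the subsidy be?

At Q = 538.5, invert demand for the buyer price: Pb = (756 − 538.5)/5 = 43.5; invert supply for the seller price: Ps = (538.5 − (-42))/9 = 64.5.
The subsidy must fill the gap: s = Ps − Pb = 64.5 − 43.5 = 21.

Required subsidy s = 21 per unit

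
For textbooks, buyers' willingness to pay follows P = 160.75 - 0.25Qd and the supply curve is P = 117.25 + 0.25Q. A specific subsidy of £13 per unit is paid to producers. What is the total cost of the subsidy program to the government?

Pre-subsidy: 160.75 - 0.25Q = 117.25 + 0.25Q gives Q* = 87 and P* = 139.
With the subsidy, sellers receive Ps = Pb + 13 for each unit, where Pb is the price buyers pay.
On the curves, Pb = 160.75 - 0.25Q and Ps = 117.25 + 0.25Q; the wedge Ps − Pb = 13 gives 117.25 + 0.25Q − (160.75 - 0.25Q) = 13, so Q' = 113.
Then Pb = 160.75 − 0.25·113 = 132.5 and Ps = 117.25 + 0.25·113 = 145.5.
Government outlay = subsidy × quantity = 13 × 113 = 1469.

Government cost = £1469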